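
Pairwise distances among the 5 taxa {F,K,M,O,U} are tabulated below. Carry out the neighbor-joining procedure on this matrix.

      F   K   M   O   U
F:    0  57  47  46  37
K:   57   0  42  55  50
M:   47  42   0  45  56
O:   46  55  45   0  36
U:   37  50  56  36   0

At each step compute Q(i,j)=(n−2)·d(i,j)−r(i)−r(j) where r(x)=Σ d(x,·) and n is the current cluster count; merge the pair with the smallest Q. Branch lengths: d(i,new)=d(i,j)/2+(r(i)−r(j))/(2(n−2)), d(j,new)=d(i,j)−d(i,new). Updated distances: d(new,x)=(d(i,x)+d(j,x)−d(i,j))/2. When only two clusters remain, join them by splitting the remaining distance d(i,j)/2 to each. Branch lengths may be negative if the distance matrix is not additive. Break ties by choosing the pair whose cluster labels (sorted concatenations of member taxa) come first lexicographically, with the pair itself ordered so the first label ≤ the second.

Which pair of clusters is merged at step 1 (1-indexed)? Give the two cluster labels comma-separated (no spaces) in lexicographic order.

K,M

iteration 1: select K,M (d=42, Q=-268); attach at lengths (70/3, 56/3); label the merged cluster KM
  updated: d(F,KM)=31, d(KM,O)=29, d(KM,U)=32
iteration 2: select F,U (d=37, Q=-145); attach at lengths (83/4, 65/4); label the merged cluster FU
  updated: d(FU,KM)=13, d(FU,O)=45/2
iteration 3: select FU,KM (d=13, Q=-129/2); attach at lengths (13/4, 39/4); label the merged cluster FKMU
  updated: d(FKMU,O)=77/4
iteration 4: select FKMU,O (d=77/4); attach at lengths (77/8, 77/8); label the merged cluster FKMOU
final tree: (((F:83/4,U:65/4):13/4,(K:70/3,M:56/3):39/4):77/8,O:77/8)
total length: 445/4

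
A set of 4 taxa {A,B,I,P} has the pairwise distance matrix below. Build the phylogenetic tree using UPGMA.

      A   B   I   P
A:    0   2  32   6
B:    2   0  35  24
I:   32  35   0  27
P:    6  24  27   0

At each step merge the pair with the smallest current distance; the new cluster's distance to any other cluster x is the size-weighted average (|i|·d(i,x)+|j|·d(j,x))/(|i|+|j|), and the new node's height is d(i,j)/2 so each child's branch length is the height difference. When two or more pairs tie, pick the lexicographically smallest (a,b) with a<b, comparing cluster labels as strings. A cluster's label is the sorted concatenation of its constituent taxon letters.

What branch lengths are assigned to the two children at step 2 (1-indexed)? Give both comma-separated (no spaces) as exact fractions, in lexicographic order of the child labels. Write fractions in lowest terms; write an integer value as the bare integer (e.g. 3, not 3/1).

13/2,15/2

iteration 1: select A,B (d=2); attach at lengths (1, 1); label the merged cluster AB
  updated: d(AB,I)=67/2, d(AB,P)=15
iteration 2: select AB,P (d=15); attach at lengths (13/2, 15/2); label the merged cluster ABP
  updated: d(ABP,I)=94/3
iteration 3: select ABP,I (d=94/3); attach at lengths (49/6, 47/3); label the merged cluster ABIP
final tree: (((A:1,B:1):13/2,P:15/2):49/6,I:47/3)
total length: 239/6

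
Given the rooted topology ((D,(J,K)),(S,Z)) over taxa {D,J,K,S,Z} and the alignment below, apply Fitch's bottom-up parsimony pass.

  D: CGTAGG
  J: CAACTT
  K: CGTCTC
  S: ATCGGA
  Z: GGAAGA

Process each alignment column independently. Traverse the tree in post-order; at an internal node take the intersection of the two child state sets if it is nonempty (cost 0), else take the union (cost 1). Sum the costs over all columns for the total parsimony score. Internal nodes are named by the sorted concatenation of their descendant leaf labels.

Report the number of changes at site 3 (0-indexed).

2

[col 0] JK: children J:{C}, K:{C} ∩→ {C}; cost 0
[col 0] DJK: children D:{C}, JK:{C} ∩→ {C}; cost 0
[col 0] SZ: children S:{A}, Z:{G} ∪→ {A,G}; cost 1
[col 0] DJKSZ: children DJK:{C}, SZ:{A,G} ∪→ {A,C,G}; cost 1
[col 1] JK: children J:{A}, K:{G} ∪→ {A,G}; cost 1
[col 1] DJK: children D:{G}, JK:{A,G} ∩→ {G}; cost 0
[col 1] SZ: children S:{T}, Z:{G} ∪→ {G,T}; cost 1
[col 1] DJKSZ: children DJK:{G}, SZ:{G,T} ∩→ {G}; cost 0
[col 2] JK: children J:{A}, K:{T} ∪→ {A,T}; cost 1
[col 2] DJK: children D:{T}, JK:{A,T} ∩→ {T}; cost 0
[col 2] SZ: children S:{C}, Z:{A} ∪→ {A,C}; cost 1
[col 2] DJKSZ: children DJK:{T}, SZ:{A,C} ∪→ {A,C,T}; cost 1
[col 3] JK: children J:{C}, K:{C} ∩→ {C}; cost 0
[col 3] DJK: children D:{A}, JK:{C} ∪→ {A,C}; cost 1
[col 3] SZ: children S:{G}, Z:{A} ∪→ {A,G}; cost 1
[col 3] DJKSZ: children DJK:{A,C}, SZ:{A,G} ∩→ {A}; cost 0
[col 4] JK: children J:{T}, K:{T} ∩→ {T}; cost 0
[col 4] DJK: children D:{G}, JK:{T} ∪→ {G,T}; cost 1
[col 4] SZ: children S:{G}, Z:{G} ∩→ {G}; cost 0
[col 4] DJKSZ: children DJK:{G,T}, SZ:{G} ∩→ {G}; cost 0
[col 5] JK: children J:{T}, K:{C} ∪→ {C,T}; cost 1
[col 5] DJK: children D:{G}, JK:{C,T} ∪→ {C,G,T}; cost 1
[col 5] SZ: children S:{A}, Z:{A} ∩→ {A}; cost 0
[col 5] DJKSZ: children DJK:{C,G,T}, SZ:{A} ∪→ {A,C,G,T}; cost 1
per-site changes: [2, 2, 3, 2, 1, 3]; total = 13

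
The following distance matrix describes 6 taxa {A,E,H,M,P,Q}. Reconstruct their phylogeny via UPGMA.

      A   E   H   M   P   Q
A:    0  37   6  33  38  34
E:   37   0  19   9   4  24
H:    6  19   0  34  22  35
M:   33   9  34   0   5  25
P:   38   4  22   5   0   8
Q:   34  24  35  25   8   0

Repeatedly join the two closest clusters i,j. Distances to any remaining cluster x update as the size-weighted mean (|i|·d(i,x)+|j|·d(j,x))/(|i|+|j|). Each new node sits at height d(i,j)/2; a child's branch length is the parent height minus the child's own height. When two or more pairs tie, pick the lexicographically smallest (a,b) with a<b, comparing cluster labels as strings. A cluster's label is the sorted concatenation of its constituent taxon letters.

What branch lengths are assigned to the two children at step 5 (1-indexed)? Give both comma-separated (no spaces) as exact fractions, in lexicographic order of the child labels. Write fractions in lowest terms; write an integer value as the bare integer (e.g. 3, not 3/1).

51/4,25/4

step 1: merge (E,P) at d=4; branch lengths E→2, P→2; new cluster EP
  updated: d(A,EP)=75/2, d(EP,H)=41/2, d(EP,M)=7, d(EP,Q)=16
step 2: merge (A,H) at d=6; branch lengths A→3, H→3; new cluster AH
  updated: d(AH,EP)=29, d(AH,M)=67/2, d(AH,Q)=69/2
step 3: merge (EP,M) at d=7; branch lengths EP→3/2, M→7/2; new cluster EMP
  updated: d(AH,EMP)=61/2, d(EMP,Q)=19
step 4: merge (EMP,Q) at d=19; branch lengths EMP→6, Q→19/2; new cluster EMPQ
  updated: d(AH,EMPQ)=63/2
step 5: merge (AH,EMPQ) at d=63/2; branch lengths AH→51/4, EMPQ→25/4; new cluster AEHMPQ
final tree: ((A:3,H:3):51/4,(((E:2,P:2):3/2,M:7/2):6,Q:19/2):25/4)
total length: 99/2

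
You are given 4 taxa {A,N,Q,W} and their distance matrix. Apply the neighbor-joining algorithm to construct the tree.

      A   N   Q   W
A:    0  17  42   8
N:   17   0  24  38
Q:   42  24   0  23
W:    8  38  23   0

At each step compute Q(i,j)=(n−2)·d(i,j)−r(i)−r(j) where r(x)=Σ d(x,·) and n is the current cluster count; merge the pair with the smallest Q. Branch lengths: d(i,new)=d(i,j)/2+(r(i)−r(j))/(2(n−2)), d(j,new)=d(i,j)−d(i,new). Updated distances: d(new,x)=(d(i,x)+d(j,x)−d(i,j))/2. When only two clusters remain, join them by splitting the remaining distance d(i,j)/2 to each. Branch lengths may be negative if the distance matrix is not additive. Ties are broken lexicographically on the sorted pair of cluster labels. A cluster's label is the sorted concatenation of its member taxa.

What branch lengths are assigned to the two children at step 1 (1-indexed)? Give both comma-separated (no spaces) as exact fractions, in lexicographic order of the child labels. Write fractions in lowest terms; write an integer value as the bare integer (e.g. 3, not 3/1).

step 1: merge (A,W) at d=8, Q=-120; branch lengths A→7/2, W→9/2; new cluster AW
  updated: d(AW,N)=47/2, d(AW,Q)=57/2
step 2: merge (AW,N) at d=47/2, Q=-76; branch lengths AW→14, N→19/2; new cluster ANW
  updated: d(ANW,Q)=29/2
step 3: merge (ANW,Q) at d=29/2; branch lengths ANW→29/4, Q→29/4; new cluster ANQW
final tree: (((A:7/2,W:9/2):14,N:19/2):29/4,Q:29/4)
total length: 46

7/2,9/2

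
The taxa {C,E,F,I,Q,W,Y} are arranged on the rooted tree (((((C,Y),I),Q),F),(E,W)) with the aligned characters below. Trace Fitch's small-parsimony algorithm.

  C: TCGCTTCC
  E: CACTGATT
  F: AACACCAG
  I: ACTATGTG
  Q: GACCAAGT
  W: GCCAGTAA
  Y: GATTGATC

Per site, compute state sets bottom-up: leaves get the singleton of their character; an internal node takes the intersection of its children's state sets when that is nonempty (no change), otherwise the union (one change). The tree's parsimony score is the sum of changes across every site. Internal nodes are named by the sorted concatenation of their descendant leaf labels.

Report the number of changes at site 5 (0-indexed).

4

CY@0: {T} ∪ {G} = {G,T} (union, +1)
CIY@0: {G,T} ∪ {A} = {A,G,T} (union, +1)
CIQY@0: {A,G,T} ∩ {G} = {G} (intersection, +0)
CFIQY@0: {G} ∪ {A} = {A,G} (union, +1)
EW@0: {C} ∪ {G} = {C,G} (union, +1)
CEFIQWY@0: {A,G} ∩ {C,G} = {G} (intersection, +0)
CY@1: {C} ∪ {A} = {A,C} (union, +1)
CIY@1: {A,C} ∩ {C} = {C} (intersection, +0)
CIQY@1: {C} ∪ {A} = {A,C} (union, +1)
CFIQY@1: {A,C} ∩ {A} = {A} (intersection, +0)
EW@1: {A} ∪ {C} = {A,C} (union, +1)
CEFIQWY@1: {A} ∩ {A,C} = {A} (intersection, +0)
CY@2: {G} ∪ {T} = {G,T} (union, +1)
CIY@2: {G,T} ∩ {T} = {T} (intersection, +0)
CIQY@2: {T} ∪ {C} = {C,T} (union, +1)
CFIQY@2: {C,T} ∩ {C} = {C} (intersection, +0)
EW@2: {C} ∩ {C} = {C} (intersection, +0)
CEFIQWY@2: {C} ∩ {C} = {C} (intersection, +0)
CY@3: {C} ∪ {T} = {C,T} (union, +1)
CIY@3: {C,T} ∪ {A} = {A,C,T} (union, +1)
CIQY@3: {A,C,T} ∩ {C} = {C} (intersection, +0)
CFIQY@3: {C} ∪ {A} = {A,C} (union, +1)
EW@3: {T} ∪ {A} = {A,T} (union, +1)
CEFIQWY@3: {A,C} ∩ {A,T} = {A} (intersection, +0)
CY@4: {T} ∪ {G} = {G,T} (union, +1)
CIY@4: {G,T} ∩ {T} = {T} (intersection, +0)
CIQY@4: {T} ∪ {A} = {A,T} (union, +1)
CFIQY@4: {A,T} ∪ {C} = {A,C,T} (union, +1)
EW@4: {G} ∩ {G} = {G} (intersection, +0)
CEFIQWY@4: {A,C,T} ∪ {G} = {A,C,G,T} (union, +1)
CY@5: {T} ∪ {A} = {A,T} (union, +1)
CIY@5: {A,T} ∪ {G} = {A,G,T} (union, +1)
CIQY@5: {A,G,T} ∩ {A} = {A} (intersection, +0)
CFIQY@5: {A} ∪ {C} = {A,C} (union, +1)
EW@5: {A} ∪ {T} = {A,T} (union, +1)
CEFIQWY@5: {A,C} ∩ {A,T} = {A} (intersection, +0)
CY@6: {C} ∪ {T} = {C,T} (union, +1)
CIY@6: {C,T} ∩ {T} = {T} (intersection, +0)
CIQY@6: {T} ∪ {G} = {G,T} (union, +1)
CFIQY@6: {G,T} ∪ {A} = {A,G,T} (union, +1)
EW@6: {T} ∪ {A} = {A,T} (union, +1)
CEFIQWY@6: {A,G,T} ∩ {A,T} = {A,T} (intersection, +0)
CY@7: {C} ∩ {C} = {C} (intersection, +0)
CIY@7: {C} ∪ {G} = {C,G} (union, +1)
CIQY@7: {C,G} ∪ {T} = {C,G,T} (union, +1)
CFIQY@7: {C,G,T} ∩ {G} = {G} (intersection, +0)
EW@7: {T} ∪ {A} = {A,T} (union, +1)
CEFIQWY@7: {G} ∪ {A,T} = {A,G,T} (union, +1)
per-site changes: [4, 3, 2, 4, 4, 4, 4, 4]; total = 29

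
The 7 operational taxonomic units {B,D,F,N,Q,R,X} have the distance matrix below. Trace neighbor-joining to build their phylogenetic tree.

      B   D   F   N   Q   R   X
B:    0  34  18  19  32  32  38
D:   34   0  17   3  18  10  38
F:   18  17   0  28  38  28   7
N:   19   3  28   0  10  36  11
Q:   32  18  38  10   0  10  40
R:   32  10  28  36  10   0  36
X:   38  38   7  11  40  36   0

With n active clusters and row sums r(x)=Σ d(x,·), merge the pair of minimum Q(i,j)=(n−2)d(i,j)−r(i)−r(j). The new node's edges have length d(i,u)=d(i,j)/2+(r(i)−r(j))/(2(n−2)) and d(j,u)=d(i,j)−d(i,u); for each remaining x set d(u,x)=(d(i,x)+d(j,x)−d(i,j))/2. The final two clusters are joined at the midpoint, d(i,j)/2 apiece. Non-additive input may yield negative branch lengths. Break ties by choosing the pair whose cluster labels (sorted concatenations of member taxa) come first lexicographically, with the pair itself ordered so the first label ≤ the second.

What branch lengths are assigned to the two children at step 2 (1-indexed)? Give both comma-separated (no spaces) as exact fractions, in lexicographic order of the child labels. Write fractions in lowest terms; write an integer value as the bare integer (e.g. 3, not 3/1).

29/8,51/8

step 1: merge (F,X) at d=7, Q=-271; branch lengths F→1/10, X→69/10; new cluster FX
  updated: d(B,FX)=49/2, d(D,FX)=24, d(FX,N)=16, d(FX,Q)=71/2, d(FX,R)=57/2
step 2: merge (Q,R) at d=10, Q=-182; branch lengths Q→29/8, R→51/8; new cluster QR
  updated: d(B,QR)=27, d(D,QR)=9, d(FX,QR)=27, d(N,QR)=18
step 3: merge (D,QR) at d=9, Q=-124; branch lengths D→8/3, QR→19/3; new cluster DQR
  updated: d(B,DQR)=26, d(DQR,FX)=21, d(DQR,N)=6
step 4: merge (B,FX) at d=49/2, Q=-82; branch lengths B→57/4, FX→41/4; new cluster BFX
  updated: d(BFX,DQR)=45/4, d(BFX,N)=21/4
step 5: merge (BFX,DQR) at d=45/4, Q=-45/2; branch lengths BFX→21/4, DQR→6; new cluster BDFQRX
  updated: d(BDFQRX,N)=0
step 6: merge (BDFQRX,N) at d=0; branch lengths BDFQRX→0, N→0; new cluster BDFNQRX
final tree: (((B:57/4,(F:1/10,X:69/10):41/4):21/4,(D:8/3,(Q:29/8,R:51/8):19/3):6):0,N:0)
total length: 247/4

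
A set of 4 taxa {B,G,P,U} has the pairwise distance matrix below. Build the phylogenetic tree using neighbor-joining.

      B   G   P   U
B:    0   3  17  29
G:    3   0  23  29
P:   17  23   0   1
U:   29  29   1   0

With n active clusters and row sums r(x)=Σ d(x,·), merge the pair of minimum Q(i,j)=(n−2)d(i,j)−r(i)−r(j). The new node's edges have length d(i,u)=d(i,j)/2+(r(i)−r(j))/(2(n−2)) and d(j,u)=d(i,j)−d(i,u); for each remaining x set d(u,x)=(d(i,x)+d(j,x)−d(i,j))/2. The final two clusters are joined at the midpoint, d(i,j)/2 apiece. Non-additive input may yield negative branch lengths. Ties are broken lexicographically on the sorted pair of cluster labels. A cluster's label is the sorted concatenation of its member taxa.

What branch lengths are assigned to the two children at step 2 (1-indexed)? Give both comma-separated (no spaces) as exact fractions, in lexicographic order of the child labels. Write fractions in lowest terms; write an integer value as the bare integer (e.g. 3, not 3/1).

iteration 1: select B,G (d=3, Q=-98); attach at lengths (0, 3); label the merged cluster BG
  updated: d(BG,P)=37/2, d(BG,U)=55/2
iteration 2: select BG,P (d=37/2, Q=-47); attach at lengths (45/2, -4); label the merged cluster BGP
  updated: d(BGP,U)=5
iteration 3: select BGP,U (d=5); attach at lengths (5/2, 5/2); label the merged cluster BGPU
final tree: (((B:0,G:3):45/2,P:-4):5/2,U:5/2)
total length: 53/2

45/2,-4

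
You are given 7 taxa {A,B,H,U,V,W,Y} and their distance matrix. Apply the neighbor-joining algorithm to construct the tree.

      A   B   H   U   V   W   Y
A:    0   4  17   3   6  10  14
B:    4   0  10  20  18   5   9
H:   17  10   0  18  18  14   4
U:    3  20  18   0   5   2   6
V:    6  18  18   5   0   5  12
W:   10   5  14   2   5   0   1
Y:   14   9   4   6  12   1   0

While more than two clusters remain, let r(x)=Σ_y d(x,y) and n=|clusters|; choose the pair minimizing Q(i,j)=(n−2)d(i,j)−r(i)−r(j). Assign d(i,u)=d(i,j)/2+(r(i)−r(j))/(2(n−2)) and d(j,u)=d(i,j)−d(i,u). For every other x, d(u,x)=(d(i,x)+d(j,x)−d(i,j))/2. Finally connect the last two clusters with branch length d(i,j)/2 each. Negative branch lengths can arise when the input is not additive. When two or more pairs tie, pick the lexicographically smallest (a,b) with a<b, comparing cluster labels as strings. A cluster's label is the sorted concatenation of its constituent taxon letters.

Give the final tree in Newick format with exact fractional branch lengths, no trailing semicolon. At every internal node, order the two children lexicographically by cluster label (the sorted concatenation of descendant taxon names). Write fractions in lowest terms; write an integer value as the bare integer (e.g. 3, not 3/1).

(((((A:-1/4,B:17/4):11/3,(H:11/2,Y:-3/2):29/6):33/16,W:-13/16):29/16,U:21/16):59/32,V:59/32)

1. join H+Y (d=4, Q=-107) ⇒ HY; edges |H|=11/2, |Y|=-3/2
  updated: d(A,HY)=27/2, d(B,HY)=15/2, d(HY,U)=10, d(HY,V)=13, d(HY,W)=11/2
2. join A+B (d=4, Q=-75) ⇒ AB; edges |A|=-1/4, |B|=17/4
  updated: d(AB,HY)=17/2, d(AB,U)=19/2, d(AB,V)=10, d(AB,W)=11/2
3. join AB+HY (d=17/2, Q=-45) ⇒ ABHY; edges |AB|=11/3, |HY|=29/6
  updated: d(ABHY,U)=11/2, d(ABHY,V)=29/4, d(ABHY,W)=5/4
4. join ABHY+W (d=5/4, Q=-79/4) ⇒ ABHWY; edges |ABHY|=33/16, |W|=-13/16
  updated: d(ABHWY,U)=25/8, d(ABHWY,V)=11/2
5. join ABHWY+U (d=25/8, Q=-109/8) ⇒ ABHUWY; edges |ABHWY|=29/16, |U|=21/16
  updated: d(ABHUWY,V)=59/16
6. join ABHUWY+V (d=59/16) ⇒ ABHUVWY; edges |ABHUWY|=59/32, |V|=59/32
final tree: (((((A:-1/4,B:17/4):11/3,(H:11/2,Y:-3/2):29/6):33/16,W:-13/16):29/16,U:21/16):59/32,V:59/32)
total length: 393/16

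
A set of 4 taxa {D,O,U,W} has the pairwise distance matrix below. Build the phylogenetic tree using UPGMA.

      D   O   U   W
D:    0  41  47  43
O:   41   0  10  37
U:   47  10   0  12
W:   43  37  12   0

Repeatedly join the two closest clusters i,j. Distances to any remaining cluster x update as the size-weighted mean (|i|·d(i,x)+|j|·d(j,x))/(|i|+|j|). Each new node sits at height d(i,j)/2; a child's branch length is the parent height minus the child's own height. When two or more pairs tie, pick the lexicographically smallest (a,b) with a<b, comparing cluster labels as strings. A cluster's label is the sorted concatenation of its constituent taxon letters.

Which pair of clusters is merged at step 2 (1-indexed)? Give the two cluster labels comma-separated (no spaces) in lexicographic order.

1. join O+U (d=10) ⇒ OU; edges |O|=5, |U|=5
  updated: d(D,OU)=44, d(OU,W)=49/2
2. join OU+W (d=49/2) ⇒ OUW; edges |OU|=29/4, |W|=49/4
  updated: d(D,OUW)=131/3
3. join D+OUW (d=131/3) ⇒ DOUW; edges |D|=131/6, |OUW|=115/12
final tree: (D:131/6,((O:5,U:5):29/4,W:49/4):115/12)
total length: 731/12

OU,W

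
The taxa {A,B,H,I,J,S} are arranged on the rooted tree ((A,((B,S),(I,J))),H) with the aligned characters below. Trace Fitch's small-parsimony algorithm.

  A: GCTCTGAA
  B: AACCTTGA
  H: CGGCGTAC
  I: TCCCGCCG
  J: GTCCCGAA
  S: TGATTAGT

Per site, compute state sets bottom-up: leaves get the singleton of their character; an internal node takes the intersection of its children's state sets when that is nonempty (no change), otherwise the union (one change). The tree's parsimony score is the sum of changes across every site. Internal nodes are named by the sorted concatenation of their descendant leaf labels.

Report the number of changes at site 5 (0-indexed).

4

[col 0] BS: children B:{A}, S:{T} ∪→ {A,T}; cost 1
[col 0] IJ: children I:{T}, J:{G} ∪→ {G,T}; cost 1
[col 0] BIJS: children BS:{A,T}, IJ:{G,T} ∩→ {T}; cost 0
[col 0] ABIJS: children A:{G}, BIJS:{T} ∪→ {G,T}; cost 1
[col 0] ABHIJS: children ABIJS:{G,T}, H:{C} ∪→ {C,G,T}; cost 1
[col 1] BS: children B:{A}, S:{G} ∪→ {A,G}; cost 1
[col 1] IJ: children I:{C}, J:{T} ∪→ {C,T}; cost 1
[col 1] BIJS: children BS:{A,G}, IJ:{C,T} ∪→ {A,C,G,T}; cost 1
[col 1] ABIJS: children A:{C}, BIJS:{A,C,G,T} ∩→ {C}; cost 0
[col 1] ABHIJS: children ABIJS:{C}, H:{G} ∪→ {C,G}; cost 1
[col 2] BS: children B:{C}, S:{A} ∪→ {A,C}; cost 1
[col 2] IJ: children I:{C}, J:{C} ∩→ {C}; cost 0
[col 2] BIJS: children BS:{A,C}, IJ:{C} ∩→ {C}; cost 0
[col 2] ABIJS: children A:{T}, BIJS:{C} ∪→ {C,T}; cost 1
[col 2] ABHIJS: children ABIJS:{C,T}, H:{G} ∪→ {C,G,T}; cost 1
[col 3] BS: children B:{C}, S:{T} ∪→ {C,T}; cost 1
[col 3] IJ: children I:{C}, J:{C} ∩→ {C}; cost 0
[col 3] BIJS: children BS:{C,T}, IJ:{C} ∩→ {C}; cost 0
[col 3] ABIJS: children A:{C}, BIJS:{C} ∩→ {C}; cost 0
[col 3] ABHIJS: children ABIJS:{C}, H:{C} ∩→ {C}; cost 0
[col 4] BS: children B:{T}, S:{T} ∩→ {T}; cost 0
[col 4] IJ: children I:{G}, J:{C} ∪→ {C,G}; cost 1
[col 4] BIJS: children BS:{T}, IJ:{C,G} ∪→ {C,G,T}; cost 1
[col 4] ABIJS: children A:{T}, BIJS:{C,G,T} ∩→ {T}; cost 0
[col 4] ABHIJS: children ABIJS:{T}, H:{G} ∪→ {G,T}; cost 1
[col 5] BS: children B:{T}, S:{A} ∪→ {A,T}; cost 1
[col 5] IJ: children I:{C}, J:{G} ∪→ {C,G}; cost 1
[col 5] BIJS: children BS:{A,T}, IJ:{C,G} ∪→ {A,C,G,T}; cost 1
[col 5] ABIJS: children A:{G}, BIJS:{A,C,G,T} ∩→ {G}; cost 0
[col 5] ABHIJS: children ABIJS:{G}, H:{T} ∪→ {G,T}; cost 1
[col 6] BS: children B:{G}, S:{G} ∩→ {G}; cost 0
[col 6] IJ: children I:{C}, J:{A} ∪→ {A,C}; cost 1
[col 6] BIJS: children BS:{G}, IJ:{A,C} ∪→ {A,C,G}; cost 1
[col 6] ABIJS: children A:{A}, BIJS:{A,C,G} ∩→ {A}; cost 0
[col 6] ABHIJS: children ABIJS:{A}, H:{A} ∩→ {A}; cost 0
[col 7] BS: children B:{A}, S:{T} ∪→ {A,T}; cost 1
[col 7] IJ: children I:{G}, J:{A} ∪→ {A,G}; cost 1
[col 7] BIJS: children BS:{A,T}, IJ:{A,G} ∩→ {A}; cost 0
[col 7] ABIJS: children A:{A}, BIJS:{A} ∩→ {A}; cost 0
[col 7] ABHIJS: children ABIJS:{A}, H:{C} ∪→ {A,C}; cost 1
per-site changes: [4, 4, 3, 1, 3, 4, 2, 3]; total = 24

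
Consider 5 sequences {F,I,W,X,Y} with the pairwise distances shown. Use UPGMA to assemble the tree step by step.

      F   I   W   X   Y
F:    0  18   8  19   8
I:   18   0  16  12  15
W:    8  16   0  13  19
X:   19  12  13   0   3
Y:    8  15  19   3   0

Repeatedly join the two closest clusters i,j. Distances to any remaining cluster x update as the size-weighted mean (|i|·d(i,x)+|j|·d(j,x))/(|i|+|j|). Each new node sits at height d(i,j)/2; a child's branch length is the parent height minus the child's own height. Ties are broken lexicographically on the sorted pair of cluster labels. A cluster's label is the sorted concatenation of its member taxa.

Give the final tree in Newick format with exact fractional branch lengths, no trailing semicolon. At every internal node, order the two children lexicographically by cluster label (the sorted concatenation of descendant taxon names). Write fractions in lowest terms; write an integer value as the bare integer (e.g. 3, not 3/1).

1. join X+Y (d=3) ⇒ XY; edges |X|=3/2, |Y|=3/2
  updated: d(F,XY)=27/2, d(I,XY)=27/2, d(W,XY)=16
2. join F+W (d=8) ⇒ FW; edges |F|=4, |W|=4
  updated: d(FW,I)=17, d(FW,XY)=59/4
3. join I+XY (d=27/2) ⇒ IXY; edges |I|=27/4, |XY|=21/4
  updated: d(FW,IXY)=31/2
4. join FW+IXY (d=31/2) ⇒ FIWXY; edges |FW|=15/4, |IXY|=1
final tree: ((F:4,W:4):15/4,(I:27/4,(X:3/2,Y:3/2):21/4):1)
total length: 111/4

((F:4,W:4):15/4,(I:27/4,(X:3/2,Y:3/2):21/4):1)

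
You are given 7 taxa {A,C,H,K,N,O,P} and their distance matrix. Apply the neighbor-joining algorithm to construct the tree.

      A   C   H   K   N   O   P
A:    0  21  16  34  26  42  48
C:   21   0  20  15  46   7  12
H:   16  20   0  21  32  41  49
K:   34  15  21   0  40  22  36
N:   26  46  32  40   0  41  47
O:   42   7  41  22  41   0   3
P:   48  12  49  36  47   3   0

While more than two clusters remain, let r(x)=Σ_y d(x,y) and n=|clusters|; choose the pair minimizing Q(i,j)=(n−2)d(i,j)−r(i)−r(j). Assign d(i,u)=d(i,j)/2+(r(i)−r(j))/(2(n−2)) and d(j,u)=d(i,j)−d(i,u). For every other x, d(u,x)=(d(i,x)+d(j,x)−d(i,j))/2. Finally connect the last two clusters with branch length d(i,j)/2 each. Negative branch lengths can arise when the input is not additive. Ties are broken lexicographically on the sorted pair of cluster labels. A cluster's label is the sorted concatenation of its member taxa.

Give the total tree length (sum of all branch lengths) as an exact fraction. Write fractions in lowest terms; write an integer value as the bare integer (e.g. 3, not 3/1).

step 1: merge (O,P) at d=3, Q=-336; branch lengths O→-12/5, P→27/5; new cluster OP
  updated: d(A,OP)=87/2, d(C,OP)=8, d(H,OP)=87/2, d(K,OP)=55/2, d(N,OP)=85/2
step 2: merge (C,OP) at d=8, Q=-243; branch lengths C→-23/8, OP→87/8; new cluster COP
  updated: d(A,COP)=113/4, d(COP,H)=111/4, d(COP,K)=69/4, d(COP,N)=161/4
step 3: merge (COP,K) at d=69/4, Q=-174; branch lengths COP→53/6, K→101/12; new cluster CKOP
  updated: d(A,CKOP)=45/2, d(CKOP,H)=63/4, d(CKOP,N)=63/2
step 4: merge (A,N) at d=26, Q=-102; branch lengths A→27/4, N→77/4; new cluster AN
  updated: d(AN,CKOP)=14, d(AN,H)=11
step 5: merge (AN,CKOP) at d=14, Q=-163/4; branch lengths AN→37/8, CKOP→75/8; new cluster ACKNOP
  updated: d(ACKNOP,H)=51/8
step 6: merge (ACKNOP,H) at d=51/8; branch lengths ACKNOP→51/16, H→51/16; new cluster ACHKNOP
final tree: (((A:27/4,N:77/4):37/8,((C:-23/8,(O:-12/5,P:27/5):87/8):53/6,K:101/12):75/8):51/16,H:51/16)
total length: 597/8

597/8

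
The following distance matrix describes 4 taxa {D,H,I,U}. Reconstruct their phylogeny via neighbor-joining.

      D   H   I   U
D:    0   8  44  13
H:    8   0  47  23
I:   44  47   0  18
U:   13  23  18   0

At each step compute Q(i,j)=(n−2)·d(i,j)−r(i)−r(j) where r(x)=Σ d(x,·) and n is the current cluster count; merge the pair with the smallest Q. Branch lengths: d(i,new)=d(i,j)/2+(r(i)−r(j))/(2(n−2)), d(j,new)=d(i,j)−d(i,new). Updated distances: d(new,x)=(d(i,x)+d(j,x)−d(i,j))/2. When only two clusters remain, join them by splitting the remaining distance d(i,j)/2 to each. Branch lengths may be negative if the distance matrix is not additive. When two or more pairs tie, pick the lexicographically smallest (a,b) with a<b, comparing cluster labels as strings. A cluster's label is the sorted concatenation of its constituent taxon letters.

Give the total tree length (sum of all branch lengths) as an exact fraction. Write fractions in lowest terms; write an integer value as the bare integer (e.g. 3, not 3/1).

179/4

step 1: merge (D,H) at d=8, Q=-127; branch lengths D→3/4, H→29/4; new cluster DH
  updated: d(DH,I)=83/2, d(DH,U)=14
step 2: merge (DH,I) at d=83/2, Q=-147/2; branch lengths DH→75/4, I→91/4; new cluster DHI
  updated: d(DHI,U)=-19/4
step 3: merge (DHI,U) at d=-19/4; branch lengths DHI→-19/8, U→-19/8; new cluster DHIU
final tree: (((D:3/4,H:29/4):75/4,I:91/4):-19/8,U:-19/8)
total length: 179/4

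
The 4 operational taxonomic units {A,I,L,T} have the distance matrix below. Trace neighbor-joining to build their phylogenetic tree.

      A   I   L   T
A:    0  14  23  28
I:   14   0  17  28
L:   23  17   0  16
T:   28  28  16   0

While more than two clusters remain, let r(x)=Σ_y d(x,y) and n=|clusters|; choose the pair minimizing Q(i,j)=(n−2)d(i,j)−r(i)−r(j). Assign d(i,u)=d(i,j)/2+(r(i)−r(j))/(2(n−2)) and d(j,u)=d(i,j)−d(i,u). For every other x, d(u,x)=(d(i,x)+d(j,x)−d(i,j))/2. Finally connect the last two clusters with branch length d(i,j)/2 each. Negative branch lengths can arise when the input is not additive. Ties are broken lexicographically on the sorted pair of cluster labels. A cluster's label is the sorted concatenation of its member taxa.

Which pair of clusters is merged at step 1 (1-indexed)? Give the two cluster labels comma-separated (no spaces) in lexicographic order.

step 1: merge (A,I) at d=14, Q=-96; branch lengths A→17/2, I→11/2; new cluster AI
  updated: d(AI,L)=13, d(AI,T)=21
step 2: merge (AI,L) at d=13, Q=-50; branch lengths AI→9, L→4; new cluster AIL
  updated: d(AIL,T)=12
step 3: merge (AIL,T) at d=12; branch lengths AIL→6, T→6; new cluster AILT
final tree: (((A:17/2,I:11/2):9,L:4):6,T:6)
total length: 39

A,I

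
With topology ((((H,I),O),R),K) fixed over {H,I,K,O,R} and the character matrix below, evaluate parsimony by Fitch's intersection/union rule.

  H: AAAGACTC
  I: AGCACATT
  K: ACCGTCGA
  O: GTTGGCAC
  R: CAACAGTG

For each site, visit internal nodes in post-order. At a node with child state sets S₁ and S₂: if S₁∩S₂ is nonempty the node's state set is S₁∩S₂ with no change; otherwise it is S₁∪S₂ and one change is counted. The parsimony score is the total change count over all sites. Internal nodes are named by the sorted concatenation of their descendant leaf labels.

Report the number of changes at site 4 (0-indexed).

site 0, node HI: H={A} ∩ I={A} → {A} (+0)
site 0, node HIO: HI={A} ∪ O={G} → {A,G} (+1)
site 0, node HIOR: HIO={A,G} ∪ R={C} → {A,C,G} (+1)
site 0, node HIKOR: HIOR={A,C,G} ∩ K={A} → {A} (+0)
site 1, node HI: H={A} ∪ I={G} → {A,G} (+1)
site 1, node HIO: HI={A,G} ∪ O={T} → {A,G,T} (+1)
site 1, node HIOR: HIO={A,G,T} ∩ R={A} → {A} (+0)
site 1, node HIKOR: HIOR={A} ∪ K={C} → {A,C} (+1)
site 2, node HI: H={A} ∪ I={C} → {A,C} (+1)
site 2, node HIO: HI={A,C} ∪ O={T} → {A,C,T} (+1)
site 2, node HIOR: HIO={A,C,T} ∩ R={A} → {A} (+0)
site 2, node HIKOR: HIOR={A} ∪ K={C} → {A,C} (+1)
site 3, node HI: H={G} ∪ I={A} → {A,G} (+1)
site 3, node HIO: HI={A,G} ∩ O={G} → {G} (+0)
site 3, node HIOR: HIO={G} ∪ R={C} → {C,G} (+1)
site 3, node HIKOR: HIOR={C,G} ∩ K={G} → {G} (+0)
site 4, node HI: H={A} ∪ I={C} → {A,C} (+1)
site 4, node HIO: HI={A,C} ∪ O={G} → {A,C,G} (+1)
site 4, node HIOR: HIO={A,C,G} ∩ R={A} → {A} (+0)
site 4, node HIKOR: HIOR={A} ∪ K={T} → {A,T} (+1)
site 5, node HI: H={C} ∪ I={A} → {A,C} (+1)
site 5, node HIO: HI={A,C} ∩ O={C} → {C} (+0)
site 5, node HIOR: HIO={C} ∪ R={G} → {C,G} (+1)
site 5, node HIKOR: HIOR={C,G} ∩ K={C} → {C} (+0)
site 6, node HI: H={T} ∩ I={T} → {T} (+0)
site 6, node HIO: HI={T} ∪ O={A} → {A,T} (+1)
site 6, node HIOR: HIO={A,T} ∩ R={T} → {T} (+0)
site 6, node HIKOR: HIOR={T} ∪ K={G} → {G,T} (+1)
site 7, node HI: H={C} ∪ I={T} → {C,T} (+1)
site 7, node HIO: HI={C,T} ∩ O={C} → {C} (+0)
site 7, node HIOR: HIO={C} ∪ R={G} → {C,G} (+1)
site 7, node HIKOR: HIOR={C,G} ∪ K={A} → {A,C,G} (+1)
per-site changes: [2, 3, 3, 2, 3, 2, 2, 3]; total = 20

3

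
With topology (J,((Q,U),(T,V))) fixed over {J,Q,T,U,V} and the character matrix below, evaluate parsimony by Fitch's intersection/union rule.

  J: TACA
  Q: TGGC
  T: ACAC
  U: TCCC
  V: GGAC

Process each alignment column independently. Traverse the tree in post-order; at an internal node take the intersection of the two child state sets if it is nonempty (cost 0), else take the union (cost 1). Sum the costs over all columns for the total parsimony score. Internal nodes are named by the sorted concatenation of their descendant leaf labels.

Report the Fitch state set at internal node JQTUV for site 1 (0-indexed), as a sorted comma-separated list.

A,C,G

[col 0] QU: children Q:{T}, U:{T} ∩→ {T}; cost 0
[col 0] TV: children T:{A}, V:{G} ∪→ {A,G}; cost 1
[col 0] QTUV: children QU:{T}, TV:{A,G} ∪→ {A,G,T}; cost 1
[col 0] JQTUV: children J:{T}, QTUV:{A,G,T} ∩→ {T}; cost 0
[col 1] QU: children Q:{G}, U:{C} ∪→ {C,G}; cost 1
[col 1] TV: children T:{C}, V:{G} ∪→ {C,G}; cost 1
[col 1] QTUV: children QU:{C,G}, TV:{C,G} ∩→ {C,G}; cost 0
[col 1] JQTUV: children J:{A}, QTUV:{C,G} ∪→ {A,C,G}; cost 1
[col 2] QU: children Q:{G}, U:{C} ∪→ {C,G}; cost 1
[col 2] TV: children T:{A}, V:{A} ∩→ {A}; cost 0
[col 2] QTUV: children QU:{C,G}, TV:{A} ∪→ {A,C,G}; cost 1
[col 2] JQTUV: children J:{C}, QTUV:{A,C,G} ∩→ {C}; cost 0
[col 3] QU: children Q:{C}, U:{C} ∩→ {C}; cost 0
[col 3] TV: children T:{C}, V:{C} ∩→ {C}; cost 0
[col 3] QTUV: children QU:{C}, TV:{C} ∩→ {C}; cost 0
[col 3] JQTUV: children J:{A}, QTUV:{C} ∪→ {A,C}; cost 1
per-site changes: [2, 3, 2, 1]; total = 8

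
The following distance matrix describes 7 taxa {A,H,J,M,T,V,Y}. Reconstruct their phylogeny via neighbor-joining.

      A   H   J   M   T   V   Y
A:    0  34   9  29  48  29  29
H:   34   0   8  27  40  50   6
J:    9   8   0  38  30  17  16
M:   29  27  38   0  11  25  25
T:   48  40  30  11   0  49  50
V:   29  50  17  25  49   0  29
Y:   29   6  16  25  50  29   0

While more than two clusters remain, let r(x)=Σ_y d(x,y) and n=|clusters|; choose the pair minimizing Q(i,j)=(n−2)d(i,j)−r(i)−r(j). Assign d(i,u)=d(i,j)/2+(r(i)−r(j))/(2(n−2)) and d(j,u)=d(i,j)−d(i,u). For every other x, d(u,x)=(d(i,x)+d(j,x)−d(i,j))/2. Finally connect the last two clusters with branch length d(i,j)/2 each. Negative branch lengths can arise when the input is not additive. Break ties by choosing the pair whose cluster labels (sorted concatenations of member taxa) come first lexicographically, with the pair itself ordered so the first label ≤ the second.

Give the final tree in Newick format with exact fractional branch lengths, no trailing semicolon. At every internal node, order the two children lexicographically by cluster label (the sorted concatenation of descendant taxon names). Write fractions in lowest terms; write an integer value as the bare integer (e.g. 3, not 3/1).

1. join M+T (d=11, Q=-328) ⇒ MT; edges |M|=-9/5, |T|=64/5
  updated: d(A,MT)=33, d(H,MT)=28, d(J,MT)=57/2, d(MT,V)=63/2, d(MT,Y)=32
2. join H+Y (d=6, Q=-214) ⇒ HY; edges |H|=19/4, |Y|=5/4
  updated: d(A,HY)=57/2, d(HY,J)=9, d(HY,MT)=27, d(HY,V)=73/2
3. join HY+MT (d=27, Q=-140) ⇒ HMTY; edges |HY|=31/3, |MT|=50/3
  updated: d(A,HMTY)=69/4, d(HMTY,J)=21/4, d(HMTY,V)=41/2
4. join A+J (d=9, Q=-137/2) ⇒ AJ; edges |A|=21/2, |J|=-3/2
  updated: d(AJ,HMTY)=27/4, d(AJ,V)=37/2
5. join AJ+HMTY (d=27/4, Q=-183/4) ⇒ AHJMTY; edges |AJ|=19/8, |HMTY|=35/8
  updated: d(AHJMTY,V)=129/8
6. join AHJMTY+V (d=129/8) ⇒ AHJMTVY; edges |AHJMTY|=129/16, |V|=129/16
final tree: (((A:21/2,J:-3/2):19/8,((H:19/4,Y:5/4):31/3,(M:-9/5,T:64/5):50/3):35/8):129/16,V:129/16)
total length: 607/8

(((A:21/2,J:-3/2):19/8,((H:19/4,Y:5/4):31/3,(M:-9/5,T:64/5):50/3):35/8):129/16,V:129/16)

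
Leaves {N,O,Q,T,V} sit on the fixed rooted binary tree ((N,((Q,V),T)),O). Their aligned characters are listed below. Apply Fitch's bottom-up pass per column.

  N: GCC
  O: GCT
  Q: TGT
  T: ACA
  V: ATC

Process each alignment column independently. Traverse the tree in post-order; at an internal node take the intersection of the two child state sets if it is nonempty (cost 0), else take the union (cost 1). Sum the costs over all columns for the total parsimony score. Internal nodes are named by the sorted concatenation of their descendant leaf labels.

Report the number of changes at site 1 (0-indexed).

2

QV@0: {T} ∪ {A} = {A,T} (union, +1)
QTV@0: {A,T} ∩ {A} = {A} (intersection, +0)
NQTV@0: {G} ∪ {A} = {A,G} (union, +1)
NOQTV@0: {A,G} ∩ {G} = {G} (intersection, +0)
QV@1: {G} ∪ {T} = {G,T} (union, +1)
QTV@1: {G,T} ∪ {C} = {C,G,T} (union, +1)
NQTV@1: {C} ∩ {C,G,T} = {C} (intersection, +0)
NOQTV@1: {C} ∩ {C} = {C} (intersection, +0)
QV@2: {T} ∪ {C} = {C,T} (union, +1)
QTV@2: {C,T} ∪ {A} = {A,C,T} (union, +1)
NQTV@2: {C} ∩ {A,C,T} = {C} (intersection, +0)
NOQTV@2: {C} ∪ {T} = {C,T} (union, +1)
per-site changes: [2, 2, 3]; total = 7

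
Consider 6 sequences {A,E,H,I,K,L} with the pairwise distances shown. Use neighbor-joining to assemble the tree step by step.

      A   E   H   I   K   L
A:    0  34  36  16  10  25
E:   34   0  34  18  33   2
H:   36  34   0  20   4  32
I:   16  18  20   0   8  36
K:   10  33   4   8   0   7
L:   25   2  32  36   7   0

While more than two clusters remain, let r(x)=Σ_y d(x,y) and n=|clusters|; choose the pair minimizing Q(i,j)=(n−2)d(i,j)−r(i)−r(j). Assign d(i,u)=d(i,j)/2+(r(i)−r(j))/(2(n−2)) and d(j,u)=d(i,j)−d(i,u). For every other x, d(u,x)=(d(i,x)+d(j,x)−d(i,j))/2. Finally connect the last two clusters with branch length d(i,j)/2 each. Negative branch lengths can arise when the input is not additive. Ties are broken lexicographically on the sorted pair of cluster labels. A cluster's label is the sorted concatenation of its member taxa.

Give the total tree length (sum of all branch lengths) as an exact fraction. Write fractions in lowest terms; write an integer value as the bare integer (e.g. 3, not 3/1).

381/8

step 1: merge (E,L) at d=2, Q=-215; branch lengths E→27/8, L→-11/8; new cluster EL
  updated: d(A,EL)=57/2, d(EL,H)=32, d(EL,I)=26, d(EL,K)=19
step 2: merge (H,K) at d=4, Q=-121; branch lengths H→21/2, K→-13/2; new cluster HK
  updated: d(A,HK)=21, d(EL,HK)=47/2, d(HK,I)=12
step 3: merge (A,I) at d=16, Q=-175/2; branch lengths A→87/8, I→41/8; new cluster AI
  updated: d(AI,EL)=77/4, d(AI,HK)=17/2
step 4: merge (AI,EL) at d=77/4, Q=-205/4; branch lengths AI→17/8, EL→137/8; new cluster AEIL
  updated: d(AEIL,HK)=51/8
step 5: merge (AEIL,HK) at d=51/8; branch lengths AEIL→51/16, HK→51/16; new cluster AEHIKL
final tree: (((A:87/8,I:41/8):17/8,(E:27/8,L:-11/8):137/8):51/16,(H:21/2,K:-13/2):51/16)
total length: 381/8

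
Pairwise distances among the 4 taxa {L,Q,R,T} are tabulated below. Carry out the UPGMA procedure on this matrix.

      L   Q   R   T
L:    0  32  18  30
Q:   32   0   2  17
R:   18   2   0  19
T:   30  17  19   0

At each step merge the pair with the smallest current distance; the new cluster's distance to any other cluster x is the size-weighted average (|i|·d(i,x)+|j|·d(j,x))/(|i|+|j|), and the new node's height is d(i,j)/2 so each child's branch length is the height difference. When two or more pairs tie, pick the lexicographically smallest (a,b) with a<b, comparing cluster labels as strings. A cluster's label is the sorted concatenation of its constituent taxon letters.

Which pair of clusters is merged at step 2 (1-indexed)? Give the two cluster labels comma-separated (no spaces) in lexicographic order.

QR,T

iteration 1: select Q,R (d=2); attach at lengths (1, 1); label the merged cluster QR
  updated: d(L,QR)=25, d(QR,T)=18
iteration 2: select QR,T (d=18); attach at lengths (8, 9); label the merged cluster QRT
  updated: d(L,QRT)=80/3
iteration 3: select L,QRT (d=80/3); attach at lengths (40/3, 13/3); label the merged cluster LQRT
final tree: (L:40/3,((Q:1,R:1):8,T:9):13/3)
total length: 110/3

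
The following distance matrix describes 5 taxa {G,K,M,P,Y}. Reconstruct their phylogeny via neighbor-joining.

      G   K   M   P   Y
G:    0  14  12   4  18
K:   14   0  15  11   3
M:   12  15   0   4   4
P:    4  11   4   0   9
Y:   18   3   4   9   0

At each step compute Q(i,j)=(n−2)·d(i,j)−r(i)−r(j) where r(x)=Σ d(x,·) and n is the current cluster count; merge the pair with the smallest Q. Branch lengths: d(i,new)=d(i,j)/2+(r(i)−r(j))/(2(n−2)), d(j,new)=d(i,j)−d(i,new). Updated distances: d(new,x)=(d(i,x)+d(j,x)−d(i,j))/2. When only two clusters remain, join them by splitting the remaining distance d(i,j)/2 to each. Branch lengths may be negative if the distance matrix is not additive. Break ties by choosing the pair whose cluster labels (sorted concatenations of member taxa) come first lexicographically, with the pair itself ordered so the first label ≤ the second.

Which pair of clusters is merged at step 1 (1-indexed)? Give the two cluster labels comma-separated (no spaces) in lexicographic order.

K,Y

step 1: merge (K,Y) at d=3, Q=-68; branch lengths K→3, Y→0; new cluster KY
  updated: d(G,KY)=29/2, d(KY,M)=8, d(KY,P)=17/2
step 2: merge (G,P) at d=4, Q=-39; branch lengths G→11/2, P→-3/2; new cluster GP
  updated: d(GP,KY)=19/2, d(GP,M)=6
step 3: merge (GP,KY) at d=19/2, Q=-47/2; branch lengths GP→15/4, KY→23/4; new cluster GKPY
  updated: d(GKPY,M)=9/4
step 4: merge (GKPY,M) at d=9/4; branch lengths GKPY→9/8, M→9/8; new cluster GKMPY
final tree: (((G:11/2,P:-3/2):15/4,(K:3,Y:0):23/4):9/8,M:9/8)
total length: 75/4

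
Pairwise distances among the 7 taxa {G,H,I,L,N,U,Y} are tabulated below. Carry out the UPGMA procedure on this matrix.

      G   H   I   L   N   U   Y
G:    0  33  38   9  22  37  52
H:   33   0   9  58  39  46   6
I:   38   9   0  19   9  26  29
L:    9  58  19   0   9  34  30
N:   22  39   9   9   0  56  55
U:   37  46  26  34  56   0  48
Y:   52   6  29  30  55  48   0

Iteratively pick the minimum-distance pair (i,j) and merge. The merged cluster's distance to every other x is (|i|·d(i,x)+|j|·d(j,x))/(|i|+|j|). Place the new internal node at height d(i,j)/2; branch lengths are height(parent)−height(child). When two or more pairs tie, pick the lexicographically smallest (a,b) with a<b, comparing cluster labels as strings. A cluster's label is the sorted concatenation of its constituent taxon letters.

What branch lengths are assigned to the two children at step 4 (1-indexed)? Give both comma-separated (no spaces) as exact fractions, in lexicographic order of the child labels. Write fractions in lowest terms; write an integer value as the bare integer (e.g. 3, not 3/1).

1. join H+Y (d=6) ⇒ HY; edges |H|=3, |Y|=3
  updated: d(G,HY)=85/2, d(HY,I)=19, d(HY,L)=44, d(HY,N)=47, d(HY,U)=47
2. join G+L (d=9) ⇒ GL; edges |G|=9/2, |L|=9/2
  updated: d(GL,HY)=173/4, d(GL,I)=57/2, d(GL,N)=31/2, d(GL,U)=71/2
3. join I+N (d=9) ⇒ IN; edges |I|=9/2, |N|=9/2
  updated: d(GL,IN)=22, d(HY,IN)=33, d(IN,U)=41
4. join GL+IN (d=22) ⇒ GILN; edges |GL|=13/2, |IN|=13/2
  updated: d(GILN,HY)=305/8, d(GILN,U)=153/4
5. join GILN+HY (d=305/8) ⇒ GHILNY; edges |GILN|=129/16, |HY|=257/16
  updated: d(GHILNY,U)=247/6
6. join GHILNY+U (d=247/6) ⇒ GHILNUY; edges |GHILNY|=73/48, |U|=247/12
final tree: ((((G:9/2,L:9/2):13/2,(I:9/2,N:9/2):13/2):129/16,(H:3,Y:3):257/16):73/48,U:247/12)
total length: 3995/48

13/2,13/2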